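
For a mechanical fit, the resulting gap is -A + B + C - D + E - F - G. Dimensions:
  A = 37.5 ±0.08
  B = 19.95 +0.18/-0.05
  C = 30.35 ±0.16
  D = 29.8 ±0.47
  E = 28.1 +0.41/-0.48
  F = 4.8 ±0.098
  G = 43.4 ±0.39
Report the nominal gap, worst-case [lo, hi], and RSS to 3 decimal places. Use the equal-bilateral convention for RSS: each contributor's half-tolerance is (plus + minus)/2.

Stack each dimension's contribution:
  -A: nom -37.500 → Σnom=-37.500; wc +0.080/-0.080 → slack +0.080/-0.080; half-tol=0.080, Σhalf²=0.006400
  +B: nom +19.950 → Σnom=-17.550; wc +0.180/-0.050 → slack +0.260/-0.130; half-tol=0.115, Σhalf²=0.019625
  +C: nom +30.350 → Σnom=12.800; wc +0.160/-0.160 → slack +0.420/-0.290; half-tol=0.160, Σhalf²=0.045225
  -D: nom -29.800 → Σnom=-17.000; wc +0.470/-0.470 → slack +0.890/-0.760; half-tol=0.470, Σhalf²=0.266125
  +E: nom +28.100 → Σnom=11.100; wc +0.410/-0.480 → slack +1.300/-1.240; half-tol=0.445, Σhalf²=0.464150
  -F: nom -4.800 → Σnom=6.300; wc +0.098/-0.098 → slack +1.398/-1.338; half-tol=0.098, Σhalf²=0.473754
  -G: nom -43.400 → Σnom=-37.100; wc +0.390/-0.390 → slack +1.788/-1.728; half-tol=0.390, Σhalf²=0.625854
Nominal = -37.100. Worst-case = [-37.100 - 1.728, -37.100 + 1.788] = [-38.828, -35.312]. RSS = √0.625854 = 0.791.

nominal=-37.100 wc=[-38.828,-35.312] rss=0.791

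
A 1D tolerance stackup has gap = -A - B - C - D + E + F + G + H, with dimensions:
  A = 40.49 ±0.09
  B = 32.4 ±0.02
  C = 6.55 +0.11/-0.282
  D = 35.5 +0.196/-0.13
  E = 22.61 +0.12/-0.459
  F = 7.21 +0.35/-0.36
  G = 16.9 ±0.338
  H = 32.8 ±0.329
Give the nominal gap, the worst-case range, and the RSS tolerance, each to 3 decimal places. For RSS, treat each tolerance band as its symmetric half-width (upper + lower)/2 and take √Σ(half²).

nominal=-35.420 wc=[-37.322,-33.761] rss=0.711

Stack each dimension's contribution:
  -A: nom -40.490 → Σnom=-40.490; wc +0.090/-0.090 → slack +0.090/-0.090; half-tol=0.090, Σhalf²=0.008100
  -B: nom -32.400 → Σnom=-72.890; wc +0.020/-0.020 → slack +0.110/-0.110; half-tol=0.020, Σhalf²=0.008500
  -C: nom -6.550 → Σnom=-79.440; wc +0.282/-0.110 → slack +0.392/-0.220; half-tol=0.196, Σhalf²=0.046916
  -D: nom -35.500 → Σnom=-114.940; wc +0.130/-0.196 → slack +0.522/-0.416; half-tol=0.163, Σhalf²=0.073485
  +E: nom +22.610 → Σnom=-92.330; wc +0.120/-0.459 → slack +0.642/-0.875; half-tol=0.289, Σhalf²=0.157295
  +F: nom +7.210 → Σnom=-85.120; wc +0.350/-0.360 → slack +0.992/-1.235; half-tol=0.355, Σhalf²=0.283320
  +G: nom +16.900 → Σnom=-68.220; wc +0.338/-0.338 → slack +1.330/-1.573; half-tol=0.338, Σhalf²=0.397564
  +H: nom +32.800 → Σnom=-35.420; wc +0.329/-0.329 → slack +1.659/-1.902; half-tol=0.329, Σhalf²=0.505805
Nominal = -35.420. Worst-case = [-35.420 - 1.902, -35.420 + 1.659] = [-37.322, -33.761]. RSS = √0.505805 = 0.711.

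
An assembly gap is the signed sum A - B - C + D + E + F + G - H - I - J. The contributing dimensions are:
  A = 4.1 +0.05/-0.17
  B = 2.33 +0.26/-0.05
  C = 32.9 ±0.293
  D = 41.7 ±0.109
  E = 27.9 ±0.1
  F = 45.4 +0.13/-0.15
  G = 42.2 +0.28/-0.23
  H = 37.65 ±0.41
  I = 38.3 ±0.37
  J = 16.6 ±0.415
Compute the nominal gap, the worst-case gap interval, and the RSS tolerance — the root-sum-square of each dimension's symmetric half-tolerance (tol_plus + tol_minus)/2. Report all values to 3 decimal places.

nominal=33.520 wc=[31.013,35.727] rss=0.840

Stack each dimension's contribution:
  +A: nom +4.100 → Σnom=4.100; wc +0.050/-0.170 → slack +0.050/-0.170; half-tol=0.110, Σhalf²=0.012100
  -B: nom -2.330 → Σnom=1.770; wc +0.050/-0.260 → slack +0.100/-0.430; half-tol=0.155, Σhalf²=0.036125
  -C: nom -32.900 → Σnom=-31.130; wc +0.293/-0.293 → slack +0.393/-0.723; half-tol=0.293, Σhalf²=0.121974
  +D: nom +41.700 → Σnom=10.570; wc +0.109/-0.109 → slack +0.502/-0.832; half-tol=0.109, Σhalf²=0.133855
  +E: nom +27.900 → Σnom=38.470; wc +0.100/-0.100 → slack +0.602/-0.932; half-tol=0.100, Σhalf²=0.143855
  +F: nom +45.400 → Σnom=83.870; wc +0.130/-0.150 → slack +0.732/-1.082; half-tol=0.140, Σhalf²=0.163455
  +G: nom +42.200 → Σnom=126.070; wc +0.280/-0.230 → slack +1.012/-1.312; half-tol=0.255, Σhalf²=0.228480
  -H: nom -37.650 → Σnom=88.420; wc +0.410/-0.410 → slack +1.422/-1.722; half-tol=0.410, Σhalf²=0.396580
  -I: nom -38.300 → Σnom=50.120; wc +0.370/-0.370 → slack +1.792/-2.092; half-tol=0.370, Σhalf²=0.533480
  -J: nom -16.600 → Σnom=33.520; wc +0.415/-0.415 → slack +2.207/-2.507; half-tol=0.415, Σhalf²=0.705705
Nominal = 33.520. Worst-case = [33.520 - 2.507, 33.520 + 2.207] = [31.013, 35.727]. RSS = √0.705705 = 0.840.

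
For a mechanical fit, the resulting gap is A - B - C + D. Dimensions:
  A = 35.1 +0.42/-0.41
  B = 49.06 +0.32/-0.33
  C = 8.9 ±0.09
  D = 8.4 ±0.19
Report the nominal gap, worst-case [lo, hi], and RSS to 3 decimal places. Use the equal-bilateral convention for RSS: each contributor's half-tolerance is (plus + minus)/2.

Stack each dimension's contribution:
  +A: nom +35.100 → Σnom=35.100; wc +0.420/-0.410 → slack +0.420/-0.410; half-tol=0.415, Σhalf²=0.172225
  -B: nom -49.060 → Σnom=-13.960; wc +0.330/-0.320 → slack +0.750/-0.730; half-tol=0.325, Σhalf²=0.277850
  -C: nom -8.900 → Σnom=-22.860; wc +0.090/-0.090 → slack +0.840/-0.820; half-tol=0.090, Σhalf²=0.285950
  +D: nom +8.400 → Σnom=-14.460; wc +0.190/-0.190 → slack +1.030/-1.010; half-tol=0.190, Σhalf²=0.322050
Nominal = -14.460. Worst-case = [-14.460 - 1.010, -14.460 + 1.030] = [-15.470, -13.430]. RSS = √0.322050 = 0.567.

nominal=-14.460 wc=[-15.470,-13.430] rss=0.567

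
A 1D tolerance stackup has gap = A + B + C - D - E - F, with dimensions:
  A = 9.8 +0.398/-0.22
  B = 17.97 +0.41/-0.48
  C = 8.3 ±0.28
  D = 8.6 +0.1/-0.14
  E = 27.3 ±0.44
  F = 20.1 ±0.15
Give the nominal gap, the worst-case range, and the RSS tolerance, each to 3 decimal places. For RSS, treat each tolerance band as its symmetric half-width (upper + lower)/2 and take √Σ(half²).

Stack each dimension's contribution:
  +A: nom +9.800 → Σnom=9.800; wc +0.398/-0.220 → slack +0.398/-0.220; half-tol=0.309, Σhalf²=0.095481
  +B: nom +17.970 → Σnom=27.770; wc +0.410/-0.480 → slack +0.808/-0.700; half-tol=0.445, Σhalf²=0.293506
  +C: nom +8.300 → Σnom=36.070; wc +0.280/-0.280 → slack +1.088/-0.980; half-tol=0.280, Σhalf²=0.371906
  -D: nom -8.600 → Σnom=27.470; wc +0.140/-0.100 → slack +1.228/-1.080; half-tol=0.120, Σhalf²=0.386306
  -E: nom -27.300 → Σnom=0.170; wc +0.440/-0.440 → slack +1.668/-1.520; half-tol=0.440, Σhalf²=0.579906
  -F: nom -20.100 → Σnom=-19.930; wc +0.150/-0.150 → slack +1.818/-1.670; half-tol=0.150, Σhalf²=0.602406
Nominal = -19.930. Worst-case = [-19.930 - 1.670, -19.930 + 1.818] = [-21.600, -18.112]. RSS = √0.602406 = 0.776.

nominal=-19.930 wc=[-21.600,-18.112] rss=0.776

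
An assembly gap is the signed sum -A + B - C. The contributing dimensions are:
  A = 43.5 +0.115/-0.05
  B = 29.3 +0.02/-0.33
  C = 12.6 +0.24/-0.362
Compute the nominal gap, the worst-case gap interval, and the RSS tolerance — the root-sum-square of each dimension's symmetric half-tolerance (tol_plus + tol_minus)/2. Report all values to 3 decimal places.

nominal=-26.800 wc=[-27.485,-26.368] rss=0.358

Stack each dimension's contribution:
  -A: nom -43.500 → Σnom=-43.500; wc +0.050/-0.115 → slack +0.050/-0.115; half-tol=0.083, Σhalf²=0.006806
  +B: nom +29.300 → Σnom=-14.200; wc +0.020/-0.330 → slack +0.070/-0.445; half-tol=0.175, Σhalf²=0.037431
  -C: nom -12.600 → Σnom=-26.800; wc +0.362/-0.240 → slack +0.432/-0.685; half-tol=0.301, Σhalf²=0.128032
Nominal = -26.800. Worst-case = [-26.800 - 0.685, -26.800 + 0.432] = [-27.485, -26.368]. RSS = √0.128032 = 0.358.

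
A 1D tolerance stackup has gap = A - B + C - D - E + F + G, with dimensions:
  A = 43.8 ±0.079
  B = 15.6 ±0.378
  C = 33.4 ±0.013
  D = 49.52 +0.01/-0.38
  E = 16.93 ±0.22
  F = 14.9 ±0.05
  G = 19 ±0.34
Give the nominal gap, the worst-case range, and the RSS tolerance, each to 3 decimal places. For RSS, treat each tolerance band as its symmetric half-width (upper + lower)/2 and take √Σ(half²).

nominal=29.050 wc=[27.960,30.510] rss=0.595

Stack each dimension's contribution:
  +A: nom +43.800 → Σnom=43.800; wc +0.079/-0.079 → slack +0.079/-0.079; half-tol=0.079, Σhalf²=0.006241
  -B: nom -15.600 → Σnom=28.200; wc +0.378/-0.378 → slack +0.457/-0.457; half-tol=0.378, Σhalf²=0.149125
  +C: nom +33.400 → Σnom=61.600; wc +0.013/-0.013 → slack +0.470/-0.470; half-tol=0.013, Σhalf²=0.149294
  -D: nom -49.520 → Σnom=12.080; wc +0.380/-0.010 → slack +0.850/-0.480; half-tol=0.195, Σhalf²=0.187319
  -E: nom -16.930 → Σnom=-4.850; wc +0.220/-0.220 → slack +1.070/-0.700; half-tol=0.220, Σhalf²=0.235719
  +F: nom +14.900 → Σnom=10.050; wc +0.050/-0.050 → slack +1.120/-0.750; half-tol=0.050, Σhalf²=0.238219
  +G: nom +19.000 → Σnom=29.050; wc +0.340/-0.340 → slack +1.460/-1.090; half-tol=0.340, Σhalf²=0.353819
Nominal = 29.050. Worst-case = [29.050 - 1.090, 29.050 + 1.460] = [27.960, 30.510]. RSS = √0.353819 = 0.595.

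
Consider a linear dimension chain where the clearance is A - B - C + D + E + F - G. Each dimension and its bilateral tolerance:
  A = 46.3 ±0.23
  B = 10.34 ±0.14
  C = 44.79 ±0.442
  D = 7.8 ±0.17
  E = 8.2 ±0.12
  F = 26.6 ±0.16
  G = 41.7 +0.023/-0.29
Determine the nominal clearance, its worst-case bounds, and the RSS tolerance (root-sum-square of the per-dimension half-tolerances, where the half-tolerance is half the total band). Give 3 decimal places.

nominal=-7.930 wc=[-9.215,-6.378] rss=0.601

Stack each dimension's contribution:
  +A: nom +46.300 → Σnom=46.300; wc +0.230/-0.230 → slack +0.230/-0.230; half-tol=0.230, Σhalf²=0.052900
  -B: nom -10.340 → Σnom=35.960; wc +0.140/-0.140 → slack +0.370/-0.370; half-tol=0.140, Σhalf²=0.072500
  -C: nom -44.790 → Σnom=-8.830; wc +0.442/-0.442 → slack +0.812/-0.812; half-tol=0.442, Σhalf²=0.267864
  +D: nom +7.800 → Σnom=-1.030; wc +0.170/-0.170 → slack +0.982/-0.982; half-tol=0.170, Σhalf²=0.296764
  +E: nom +8.200 → Σnom=7.170; wc +0.120/-0.120 → slack +1.102/-1.102; half-tol=0.120, Σhalf²=0.311164
  +F: nom +26.600 → Σnom=33.770; wc +0.160/-0.160 → slack +1.262/-1.262; half-tol=0.160, Σhalf²=0.336764
  -G: nom -41.700 → Σnom=-7.930; wc +0.290/-0.023 → slack +1.552/-1.285; half-tol=0.157, Σhalf²=0.361256
Nominal = -7.930. Worst-case = [-7.930 - 1.285, -7.930 + 1.552] = [-9.215, -6.378]. RSS = √0.361256 = 0.601.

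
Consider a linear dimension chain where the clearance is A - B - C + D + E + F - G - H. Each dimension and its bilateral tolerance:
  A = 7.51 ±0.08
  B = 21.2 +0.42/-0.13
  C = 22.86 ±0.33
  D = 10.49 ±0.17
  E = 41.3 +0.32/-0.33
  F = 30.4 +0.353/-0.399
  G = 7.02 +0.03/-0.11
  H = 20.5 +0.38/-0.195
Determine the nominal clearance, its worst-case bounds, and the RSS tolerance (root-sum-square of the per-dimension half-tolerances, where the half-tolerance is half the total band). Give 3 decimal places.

nominal=18.120 wc=[15.981,19.808] rss=0.745

Stack each dimension's contribution:
  +A: nom +7.510 → Σnom=7.510; wc +0.080/-0.080 → slack +0.080/-0.080; half-tol=0.080, Σhalf²=0.006400
  -B: nom -21.200 → Σnom=-13.690; wc +0.130/-0.420 → slack +0.210/-0.500; half-tol=0.275, Σhalf²=0.082025
  -C: nom -22.860 → Σnom=-36.550; wc +0.330/-0.330 → slack +0.540/-0.830; half-tol=0.330, Σhalf²=0.190925
  +D: nom +10.490 → Σnom=-26.060; wc +0.170/-0.170 → slack +0.710/-1.000; half-tol=0.170, Σhalf²=0.219825
  +E: nom +41.300 → Σnom=15.240; wc +0.320/-0.330 → slack +1.030/-1.330; half-tol=0.325, Σhalf²=0.325450
  +F: nom +30.400 → Σnom=45.640; wc +0.353/-0.399 → slack +1.383/-1.729; half-tol=0.376, Σhalf²=0.466826
  -G: nom -7.020 → Σnom=38.620; wc +0.110/-0.030 → slack +1.493/-1.759; half-tol=0.070, Σhalf²=0.471726
  -H: nom -20.500 → Σnom=18.120; wc +0.195/-0.380 → slack +1.688/-2.139; half-tol=0.287, Σhalf²=0.554382
Nominal = 18.120. Worst-case = [18.120 - 2.139, 18.120 + 1.688] = [15.981, 19.808]. RSS = √0.554382 = 0.745.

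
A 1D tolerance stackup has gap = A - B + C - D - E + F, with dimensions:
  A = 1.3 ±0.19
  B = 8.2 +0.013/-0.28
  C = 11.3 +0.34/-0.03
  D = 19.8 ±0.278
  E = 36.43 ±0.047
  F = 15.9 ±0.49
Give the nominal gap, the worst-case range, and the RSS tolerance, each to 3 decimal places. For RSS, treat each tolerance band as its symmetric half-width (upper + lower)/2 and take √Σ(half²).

nominal=-35.930 wc=[-36.978,-34.305] rss=0.641

Stack each dimension's contribution:
  +A: nom +1.300 → Σnom=1.300; wc +0.190/-0.190 → slack +0.190/-0.190; half-tol=0.190, Σhalf²=0.036100
  -B: nom -8.200 → Σnom=-6.900; wc +0.280/-0.013 → slack +0.470/-0.203; half-tol=0.147, Σhalf²=0.057562
  +C: nom +11.300 → Σnom=4.400; wc +0.340/-0.030 → slack +0.810/-0.233; half-tol=0.185, Σhalf²=0.091787
  -D: nom -19.800 → Σnom=-15.400; wc +0.278/-0.278 → slack +1.088/-0.511; half-tol=0.278, Σhalf²=0.169071
  -E: nom -36.430 → Σnom=-51.830; wc +0.047/-0.047 → slack +1.135/-0.558; half-tol=0.047, Σhalf²=0.171280
  +F: nom +15.900 → Σnom=-35.930; wc +0.490/-0.490 → slack +1.625/-1.048; half-tol=0.490, Σhalf²=0.411380
Nominal = -35.930. Worst-case = [-35.930 - 1.048, -35.930 + 1.625] = [-36.978, -34.305]. RSS = √0.411380 = 0.641.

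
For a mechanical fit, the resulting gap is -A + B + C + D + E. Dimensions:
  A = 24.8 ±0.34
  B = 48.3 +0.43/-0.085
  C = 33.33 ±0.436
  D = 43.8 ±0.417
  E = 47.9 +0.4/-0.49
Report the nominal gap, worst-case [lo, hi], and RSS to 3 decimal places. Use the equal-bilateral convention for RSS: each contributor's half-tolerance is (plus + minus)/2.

nominal=148.530 wc=[146.762,150.553] rss=0.863

Stack each dimension's contribution:
  -A: nom -24.800 → Σnom=-24.800; wc +0.340/-0.340 → slack +0.340/-0.340; half-tol=0.340, Σhalf²=0.115600
  +B: nom +48.300 → Σnom=23.500; wc +0.430/-0.085 → slack +0.770/-0.425; half-tol=0.258, Σhalf²=0.181906
  +C: nom +33.330 → Σnom=56.830; wc +0.436/-0.436 → slack +1.206/-0.861; half-tol=0.436, Σhalf²=0.372002
  +D: nom +43.800 → Σnom=100.630; wc +0.417/-0.417 → slack +1.623/-1.278; half-tol=0.417, Σhalf²=0.545891
  +E: nom +47.900 → Σnom=148.530; wc +0.400/-0.490 → slack +2.023/-1.768; half-tol=0.445, Σhalf²=0.743916
Nominal = 148.530. Worst-case = [148.530 - 1.768, 148.530 + 2.023] = [146.762, 150.553]. RSS = √0.743916 = 0.863.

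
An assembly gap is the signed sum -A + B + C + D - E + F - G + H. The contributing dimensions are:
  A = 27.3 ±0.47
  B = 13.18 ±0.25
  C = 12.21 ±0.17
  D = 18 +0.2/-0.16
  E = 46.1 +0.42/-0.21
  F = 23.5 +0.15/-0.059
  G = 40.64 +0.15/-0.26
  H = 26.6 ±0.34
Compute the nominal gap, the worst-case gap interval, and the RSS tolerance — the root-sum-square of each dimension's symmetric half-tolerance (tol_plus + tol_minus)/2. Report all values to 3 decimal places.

Stack each dimension's contribution:
  -A: nom -27.300 → Σnom=-27.300; wc +0.470/-0.470 → slack +0.470/-0.470; half-tol=0.470, Σhalf²=0.220900
  +B: nom +13.180 → Σnom=-14.120; wc +0.250/-0.250 → slack +0.720/-0.720; half-tol=0.250, Σhalf²=0.283400
  +C: nom +12.210 → Σnom=-1.910; wc +0.170/-0.170 → slack +0.890/-0.890; half-tol=0.170, Σhalf²=0.312300
  +D: nom +18.000 → Σnom=16.090; wc +0.200/-0.160 → slack +1.090/-1.050; half-tol=0.180, Σhalf²=0.344700
  -E: nom -46.100 → Σnom=-30.010; wc +0.210/-0.420 → slack +1.300/-1.470; half-tol=0.315, Σhalf²=0.443925
  +F: nom +23.500 → Σnom=-6.510; wc +0.150/-0.059 → slack +1.450/-1.529; half-tol=0.104, Σhalf²=0.454845
  -G: nom -40.640 → Σnom=-47.150; wc +0.260/-0.150 → slack +1.710/-1.679; half-tol=0.205, Σhalf²=0.496870
  +H: nom +26.600 → Σnom=-20.550; wc +0.340/-0.340 → slack +2.050/-2.019; half-tol=0.340, Σhalf²=0.612470
Nominal = -20.550. Worst-case = [-20.550 - 2.019, -20.550 + 2.050] = [-22.569, -18.500]. RSS = √0.612470 = 0.783.

nominal=-20.550 wc=[-22.569,-18.500] rss=0.783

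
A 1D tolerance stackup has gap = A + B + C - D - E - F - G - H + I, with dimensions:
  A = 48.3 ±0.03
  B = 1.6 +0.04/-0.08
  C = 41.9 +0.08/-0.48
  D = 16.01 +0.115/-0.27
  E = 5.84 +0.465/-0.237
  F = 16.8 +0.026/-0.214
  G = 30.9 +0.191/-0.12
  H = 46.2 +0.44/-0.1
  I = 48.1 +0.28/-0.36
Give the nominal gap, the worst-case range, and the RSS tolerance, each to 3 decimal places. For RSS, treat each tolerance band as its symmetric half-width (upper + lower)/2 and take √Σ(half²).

nominal=24.150 wc=[21.963,25.521] rss=0.676

Stack each dimension's contribution:
  +A: nom +48.300 → Σnom=48.300; wc +0.030/-0.030 → slack +0.030/-0.030; half-tol=0.030, Σhalf²=0.000900
  +B: nom +1.600 → Σnom=49.900; wc +0.040/-0.080 → slack +0.070/-0.110; half-tol=0.060, Σhalf²=0.004500
  +C: nom +41.900 → Σnom=91.800; wc +0.080/-0.480 → slack +0.150/-0.590; half-tol=0.280, Σhalf²=0.082900
  -D: nom -16.010 → Σnom=75.790; wc +0.270/-0.115 → slack +0.420/-0.705; half-tol=0.193, Σhalf²=0.119956
  -E: nom -5.840 → Σnom=69.950; wc +0.237/-0.465 → slack +0.657/-1.170; half-tol=0.351, Σhalf²=0.243157
  -F: nom -16.800 → Σnom=53.150; wc +0.214/-0.026 → slack +0.871/-1.196; half-tol=0.120, Σhalf²=0.257557
  -G: nom -30.900 → Σnom=22.250; wc +0.120/-0.191 → slack +0.991/-1.387; half-tol=0.155, Σhalf²=0.281738
  -H: nom -46.200 → Σnom=-23.950; wc +0.100/-0.440 → slack +1.091/-1.827; half-tol=0.270, Σhalf²=0.354638
  +I: nom +48.100 → Σnom=24.150; wc +0.280/-0.360 → slack +1.371/-2.187; half-tol=0.320, Σhalf²=0.457038
Nominal = 24.150. Worst-case = [24.150 - 2.187, 24.150 + 1.371] = [21.963, 25.521]. RSS = √0.457038 = 0.676.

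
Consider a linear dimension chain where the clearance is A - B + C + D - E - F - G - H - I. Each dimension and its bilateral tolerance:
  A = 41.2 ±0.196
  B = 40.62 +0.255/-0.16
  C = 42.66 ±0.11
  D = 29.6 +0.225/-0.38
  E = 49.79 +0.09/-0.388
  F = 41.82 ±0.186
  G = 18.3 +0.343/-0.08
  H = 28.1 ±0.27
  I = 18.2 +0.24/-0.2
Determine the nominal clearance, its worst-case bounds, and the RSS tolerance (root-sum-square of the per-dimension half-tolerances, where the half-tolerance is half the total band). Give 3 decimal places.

nominal=-83.370 wc=[-85.440,-81.555] rss=0.665

Stack each dimension's contribution:
  +A: nom +41.200 → Σnom=41.200; wc +0.196/-0.196 → slack +0.196/-0.196; half-tol=0.196, Σhalf²=0.038416
  -B: nom -40.620 → Σnom=0.580; wc +0.160/-0.255 → slack +0.356/-0.451; half-tol=0.208, Σhalf²=0.081472
  +C: nom +42.660 → Σnom=43.240; wc +0.110/-0.110 → slack +0.466/-0.561; half-tol=0.110, Σhalf²=0.093572
  +D: nom +29.600 → Σnom=72.840; wc +0.225/-0.380 → slack +0.691/-0.941; half-tol=0.302, Σhalf²=0.185079
  -E: nom -49.790 → Σnom=23.050; wc +0.388/-0.090 → slack +1.079/-1.031; half-tol=0.239, Σhalf²=0.242200
  -F: nom -41.820 → Σnom=-18.770; wc +0.186/-0.186 → slack +1.265/-1.217; half-tol=0.186, Σhalf²=0.276796
  -G: nom -18.300 → Σnom=-37.070; wc +0.080/-0.343 → slack +1.345/-1.560; half-tol=0.212, Σhalf²=0.321528
  -H: nom -28.100 → Σnom=-65.170; wc +0.270/-0.270 → slack +1.615/-1.830; half-tol=0.270, Σhalf²=0.394428
  -I: nom -18.200 → Σnom=-83.370; wc +0.200/-0.240 → slack +1.815/-2.070; half-tol=0.220, Σhalf²=0.442828
Nominal = -83.370. Worst-case = [-83.370 - 2.070, -83.370 + 1.815] = [-85.440, -81.555]. RSS = √0.442828 = 0.665.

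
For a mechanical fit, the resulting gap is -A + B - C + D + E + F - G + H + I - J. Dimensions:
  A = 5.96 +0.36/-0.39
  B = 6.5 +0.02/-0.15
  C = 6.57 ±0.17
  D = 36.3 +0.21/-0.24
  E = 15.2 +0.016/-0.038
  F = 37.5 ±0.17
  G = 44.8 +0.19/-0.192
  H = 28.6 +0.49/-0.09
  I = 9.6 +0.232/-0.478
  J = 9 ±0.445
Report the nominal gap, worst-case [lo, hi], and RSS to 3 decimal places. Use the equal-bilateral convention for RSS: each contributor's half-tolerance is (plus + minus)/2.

nominal=67.370 wc=[65.039,69.705] rss=0.838

Stack each dimension's contribution:
  -A: nom -5.960 → Σnom=-5.960; wc +0.390/-0.360 → slack +0.390/-0.360; half-tol=0.375, Σhalf²=0.140625
  +B: nom +6.500 → Σnom=0.540; wc +0.020/-0.150 → slack +0.410/-0.510; half-tol=0.085, Σhalf²=0.147850
  -C: nom -6.570 → Σnom=-6.030; wc +0.170/-0.170 → slack +0.580/-0.680; half-tol=0.170, Σhalf²=0.176750
  +D: nom +36.300 → Σnom=30.270; wc +0.210/-0.240 → slack +0.790/-0.920; half-tol=0.225, Σhalf²=0.227375
  +E: nom +15.200 → Σnom=45.470; wc +0.016/-0.038 → slack +0.806/-0.958; half-tol=0.027, Σhalf²=0.228104
  +F: nom +37.500 → Σnom=82.970; wc +0.170/-0.170 → slack +0.976/-1.128; half-tol=0.170, Σhalf²=0.257004
  -G: nom -44.800 → Σnom=38.170; wc +0.192/-0.190 → slack +1.168/-1.318; half-tol=0.191, Σhalf²=0.293485
  +H: nom +28.600 → Σnom=66.770; wc +0.490/-0.090 → slack +1.658/-1.408; half-tol=0.290, Σhalf²=0.377585
  +I: nom +9.600 → Σnom=76.370; wc +0.232/-0.478 → slack +1.890/-1.886; half-tol=0.355, Σhalf²=0.503610
  -J: nom -9.000 → Σnom=67.370; wc +0.445/-0.445 → slack +2.335/-2.331; half-tol=0.445, Σhalf²=0.701635
Nominal = 67.370. Worst-case = [67.370 - 2.331, 67.370 + 2.335] = [65.039, 69.705]. RSS = √0.701635 = 0.838.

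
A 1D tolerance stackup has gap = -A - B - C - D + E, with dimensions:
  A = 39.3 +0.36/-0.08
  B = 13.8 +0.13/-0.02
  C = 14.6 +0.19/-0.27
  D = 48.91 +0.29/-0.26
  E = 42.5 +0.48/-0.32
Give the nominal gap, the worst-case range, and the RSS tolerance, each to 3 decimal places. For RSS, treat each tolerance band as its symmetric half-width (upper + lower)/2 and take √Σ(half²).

Stack each dimension's contribution:
  -A: nom -39.300 → Σnom=-39.300; wc +0.080/-0.360 → slack +0.080/-0.360; half-tol=0.220, Σhalf²=0.048400
  -B: nom -13.800 → Σnom=-53.100; wc +0.020/-0.130 → slack +0.100/-0.490; half-tol=0.075, Σhalf²=0.054025
  -C: nom -14.600 → Σnom=-67.700; wc +0.270/-0.190 → slack +0.370/-0.680; half-tol=0.230, Σhalf²=0.106925
  -D: nom -48.910 → Σnom=-116.610; wc +0.260/-0.290 → slack +0.630/-0.970; half-tol=0.275, Σhalf²=0.182550
  +E: nom +42.500 → Σnom=-74.110; wc +0.480/-0.320 → slack +1.110/-1.290; half-tol=0.400, Σhalf²=0.342550
Nominal = -74.110. Worst-case = [-74.110 - 1.290, -74.110 + 1.110] = [-75.400, -73.000]. RSS = √0.342550 = 0.585.

nominal=-74.110 wc=[-75.400,-73.000] rss=0.585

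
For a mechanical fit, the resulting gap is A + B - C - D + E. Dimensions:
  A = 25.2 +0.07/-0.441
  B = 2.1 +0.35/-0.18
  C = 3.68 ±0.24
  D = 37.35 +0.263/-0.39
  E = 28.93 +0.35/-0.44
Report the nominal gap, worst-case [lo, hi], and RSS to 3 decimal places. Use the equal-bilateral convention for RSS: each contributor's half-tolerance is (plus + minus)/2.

nominal=15.200 wc=[13.636,16.600] rss=0.675

Stack each dimension's contribution:
  +A: nom +25.200 → Σnom=25.200; wc +0.070/-0.441 → slack +0.070/-0.441; half-tol=0.256, Σhalf²=0.065280
  +B: nom +2.100 → Σnom=27.300; wc +0.350/-0.180 → slack +0.420/-0.621; half-tol=0.265, Σhalf²=0.135505
  -C: nom -3.680 → Σnom=23.620; wc +0.240/-0.240 → slack +0.660/-0.861; half-tol=0.240, Σhalf²=0.193105
  -D: nom -37.350 → Σnom=-13.730; wc +0.390/-0.263 → slack +1.050/-1.124; half-tol=0.327, Σhalf²=0.299708
  +E: nom +28.930 → Σnom=15.200; wc +0.350/-0.440 → slack +1.400/-1.564; half-tol=0.395, Σhalf²=0.455733
Nominal = 15.200. Worst-case = [15.200 - 1.564, 15.200 + 1.400] = [13.636, 16.600]. RSS = √0.455733 = 0.675.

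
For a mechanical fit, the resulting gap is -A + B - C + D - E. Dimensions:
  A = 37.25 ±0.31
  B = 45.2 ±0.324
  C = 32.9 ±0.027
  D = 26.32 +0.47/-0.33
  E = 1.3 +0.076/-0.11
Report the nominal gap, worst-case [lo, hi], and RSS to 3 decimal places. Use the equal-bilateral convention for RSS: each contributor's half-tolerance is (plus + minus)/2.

nominal=0.070 wc=[-0.997,1.311] rss=0.609

Stack each dimension's contribution:
  -A: nom -37.250 → Σnom=-37.250; wc +0.310/-0.310 → slack +0.310/-0.310; half-tol=0.310, Σhalf²=0.096100
  +B: nom +45.200 → Σnom=7.950; wc +0.324/-0.324 → slack +0.634/-0.634; half-tol=0.324, Σhalf²=0.201076
  -C: nom -32.900 → Σnom=-24.950; wc +0.027/-0.027 → slack +0.661/-0.661; half-tol=0.027, Σhalf²=0.201805
  +D: nom +26.320 → Σnom=1.370; wc +0.470/-0.330 → slack +1.131/-0.991; half-tol=0.400, Σhalf²=0.361805
  -E: nom -1.300 → Σnom=0.070; wc +0.110/-0.076 → slack +1.241/-1.067; half-tol=0.093, Σhalf²=0.370454
Nominal = 0.070. Worst-case = [0.070 - 1.067, 0.070 + 1.241] = [-0.997, 1.311]. RSS = √0.370454 = 0.609.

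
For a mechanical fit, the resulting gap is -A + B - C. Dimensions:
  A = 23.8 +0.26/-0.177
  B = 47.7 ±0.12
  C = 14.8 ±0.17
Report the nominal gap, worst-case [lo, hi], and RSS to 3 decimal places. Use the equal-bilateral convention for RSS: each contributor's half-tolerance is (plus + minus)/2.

Stack each dimension's contribution:
  -A: nom -23.800 → Σnom=-23.800; wc +0.177/-0.260 → slack +0.177/-0.260; half-tol=0.218, Σhalf²=0.047742
  +B: nom +47.700 → Σnom=23.900; wc +0.120/-0.120 → slack +0.297/-0.380; half-tol=0.120, Σhalf²=0.062142
  -C: nom -14.800 → Σnom=9.100; wc +0.170/-0.170 → slack +0.467/-0.550; half-tol=0.170, Σhalf²=0.091042
Nominal = 9.100. Worst-case = [9.100 - 0.550, 9.100 + 0.467] = [8.550, 9.567]. RSS = √0.091042 = 0.302.

nominal=9.100 wc=[8.550,9.567] rss=0.302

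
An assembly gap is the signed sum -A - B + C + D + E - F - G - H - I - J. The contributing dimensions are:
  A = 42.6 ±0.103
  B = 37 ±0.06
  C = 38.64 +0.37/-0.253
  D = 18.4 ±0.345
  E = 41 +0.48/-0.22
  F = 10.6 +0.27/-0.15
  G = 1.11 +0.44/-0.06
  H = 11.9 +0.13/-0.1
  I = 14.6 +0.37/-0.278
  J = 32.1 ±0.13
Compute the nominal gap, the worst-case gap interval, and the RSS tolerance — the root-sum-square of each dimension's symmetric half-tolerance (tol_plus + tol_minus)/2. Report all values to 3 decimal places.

nominal=-51.870 wc=[-54.191,-49.794] rss=0.771

Stack each dimension's contribution:
  -A: nom -42.600 → Σnom=-42.600; wc +0.103/-0.103 → slack +0.103/-0.103; half-tol=0.103, Σhalf²=0.010609
  -B: nom -37.000 → Σnom=-79.600; wc +0.060/-0.060 → slack +0.163/-0.163; half-tol=0.060, Σhalf²=0.014209
  +C: nom +38.640 → Σnom=-40.960; wc +0.370/-0.253 → slack +0.533/-0.416; half-tol=0.311, Σhalf²=0.111241
  +D: nom +18.400 → Σnom=-22.560; wc +0.345/-0.345 → slack +0.878/-0.761; half-tol=0.345, Σhalf²=0.230266
  +E: nom +41.000 → Σnom=18.440; wc +0.480/-0.220 → slack +1.358/-0.981; half-tol=0.350, Σhalf²=0.352766
  -F: nom -10.600 → Σnom=7.840; wc +0.150/-0.270 → slack +1.508/-1.251; half-tol=0.210, Σhalf²=0.396866
  -G: nom -1.110 → Σnom=6.730; wc +0.060/-0.440 → slack +1.568/-1.691; half-tol=0.250, Σhalf²=0.459366
  -H: nom -11.900 → Σnom=-5.170; wc +0.100/-0.130 → slack +1.668/-1.821; half-tol=0.115, Σhalf²=0.472591
  -I: nom -14.600 → Σnom=-19.770; wc +0.278/-0.370 → slack +1.946/-2.191; half-tol=0.324, Σhalf²=0.577567
  -J: nom -32.100 → Σnom=-51.870; wc +0.130/-0.130 → slack +2.076/-2.321; half-tol=0.130, Σhalf²=0.594467
Nominal = -51.870. Worst-case = [-51.870 - 2.321, -51.870 + 2.076] = [-54.191, -49.794]. RSS = √0.594467 = 0.771.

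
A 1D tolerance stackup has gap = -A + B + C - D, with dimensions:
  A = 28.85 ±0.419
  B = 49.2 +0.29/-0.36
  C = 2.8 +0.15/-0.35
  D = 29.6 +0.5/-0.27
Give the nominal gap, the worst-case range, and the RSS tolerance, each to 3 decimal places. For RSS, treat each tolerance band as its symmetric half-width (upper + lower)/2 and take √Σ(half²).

nominal=-6.450 wc=[-8.079,-5.321] rss=0.701

Stack each dimension's contribution:
  -A: nom -28.850 → Σnom=-28.850; wc +0.419/-0.419 → slack +0.419/-0.419; half-tol=0.419, Σhalf²=0.175561
  +B: nom +49.200 → Σnom=20.350; wc +0.290/-0.360 → slack +0.709/-0.779; half-tol=0.325, Σhalf²=0.281186
  +C: nom +2.800 → Σnom=23.150; wc +0.150/-0.350 → slack +0.859/-1.129; half-tol=0.250, Σhalf²=0.343686
  -D: nom -29.600 → Σnom=-6.450; wc +0.270/-0.500 → slack +1.129/-1.629; half-tol=0.385, Σhalf²=0.491911
Nominal = -6.450. Worst-case = [-6.450 - 1.629, -6.450 + 1.129] = [-8.079, -5.321]. RSS = √0.491911 = 0.701.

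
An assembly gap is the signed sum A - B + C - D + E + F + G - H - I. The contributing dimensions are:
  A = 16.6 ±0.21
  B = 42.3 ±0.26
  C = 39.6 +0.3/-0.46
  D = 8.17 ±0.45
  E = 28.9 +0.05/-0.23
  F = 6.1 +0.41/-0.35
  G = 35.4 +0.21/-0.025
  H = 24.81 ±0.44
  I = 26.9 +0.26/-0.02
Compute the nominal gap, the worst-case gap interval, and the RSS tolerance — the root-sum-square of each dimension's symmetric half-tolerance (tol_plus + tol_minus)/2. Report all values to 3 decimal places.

nominal=24.420 wc=[21.735,26.770] rss=0.922

Stack each dimension's contribution:
  +A: nom +16.600 → Σnom=16.600; wc +0.210/-0.210 → slack +0.210/-0.210; half-tol=0.210, Σhalf²=0.044100
  -B: nom -42.300 → Σnom=-25.700; wc +0.260/-0.260 → slack +0.470/-0.470; half-tol=0.260, Σhalf²=0.111700
  +C: nom +39.600 → Σnom=13.900; wc +0.300/-0.460 → slack +0.770/-0.930; half-tol=0.380, Σhalf²=0.256100
  -D: nom -8.170 → Σnom=5.730; wc +0.450/-0.450 → slack +1.220/-1.380; half-tol=0.450, Σhalf²=0.458600
  +E: nom +28.900 → Σnom=34.630; wc +0.050/-0.230 → slack +1.270/-1.610; half-tol=0.140, Σhalf²=0.478200
  +F: nom +6.100 → Σnom=40.730; wc +0.410/-0.350 → slack +1.680/-1.960; half-tol=0.380, Σhalf²=0.622600
  +G: nom +35.400 → Σnom=76.130; wc +0.210/-0.025 → slack +1.890/-1.985; half-tol=0.117, Σhalf²=0.636406
  -H: nom -24.810 → Σnom=51.320; wc +0.440/-0.440 → slack +2.330/-2.425; half-tol=0.440, Σhalf²=0.830006
  -I: nom -26.900 → Σnom=24.420; wc +0.020/-0.260 → slack +2.350/-2.685; half-tol=0.140, Σhalf²=0.849606
Nominal = 24.420. Worst-case = [24.420 - 2.685, 24.420 + 2.350] = [21.735, 26.770]. RSS = √0.849606 = 0.922.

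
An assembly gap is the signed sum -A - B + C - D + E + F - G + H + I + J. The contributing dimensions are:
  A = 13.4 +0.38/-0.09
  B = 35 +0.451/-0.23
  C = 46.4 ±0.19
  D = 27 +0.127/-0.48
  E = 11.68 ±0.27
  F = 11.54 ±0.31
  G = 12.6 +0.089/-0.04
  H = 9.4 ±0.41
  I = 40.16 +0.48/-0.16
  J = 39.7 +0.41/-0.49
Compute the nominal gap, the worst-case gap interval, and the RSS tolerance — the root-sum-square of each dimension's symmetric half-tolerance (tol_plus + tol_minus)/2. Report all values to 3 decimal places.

Stack each dimension's contribution:
  -A: nom -13.400 → Σnom=-13.400; wc +0.090/-0.380 → slack +0.090/-0.380; half-tol=0.235, Σhalf²=0.055225
  -B: nom -35.000 → Σnom=-48.400; wc +0.230/-0.451 → slack +0.320/-0.831; half-tol=0.341, Σhalf²=0.171165
  +C: nom +46.400 → Σnom=-2.000; wc +0.190/-0.190 → slack +0.510/-1.021; half-tol=0.190, Σhalf²=0.207265
  -D: nom -27.000 → Σnom=-29.000; wc +0.480/-0.127 → slack +0.990/-1.148; half-tol=0.303, Σhalf²=0.299378
  +E: nom +11.680 → Σnom=-17.320; wc +0.270/-0.270 → slack +1.260/-1.418; half-tol=0.270, Σhalf²=0.372278
  +F: nom +11.540 → Σnom=-5.780; wc +0.310/-0.310 → slack +1.570/-1.728; half-tol=0.310, Σhalf²=0.468378
  -G: nom -12.600 → Σnom=-18.380; wc +0.040/-0.089 → slack +1.610/-1.817; half-tol=0.065, Σhalf²=0.472538
  +H: nom +9.400 → Σnom=-8.980; wc +0.410/-0.410 → slack +2.020/-2.227; half-tol=0.410, Σhalf²=0.640638
  +I: nom +40.160 → Σnom=31.180; wc +0.480/-0.160 → slack +2.500/-2.387; half-tol=0.320, Σhalf²=0.743038
  +J: nom +39.700 → Σnom=70.880; wc +0.410/-0.490 → slack +2.910/-2.877; half-tol=0.450, Σhalf²=0.945538
Nominal = 70.880. Worst-case = [70.880 - 2.877, 70.880 + 2.910] = [68.003, 73.790]. RSS = √0.945538 = 0.972.

nominal=70.880 wc=[68.003,73.790] rss=0.972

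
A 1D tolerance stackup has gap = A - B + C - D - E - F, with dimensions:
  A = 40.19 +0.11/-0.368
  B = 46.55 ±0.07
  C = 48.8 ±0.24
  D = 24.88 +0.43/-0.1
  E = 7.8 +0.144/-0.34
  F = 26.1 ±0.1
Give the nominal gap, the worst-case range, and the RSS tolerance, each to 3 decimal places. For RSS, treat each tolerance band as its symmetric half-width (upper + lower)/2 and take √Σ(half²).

Stack each dimension's contribution:
  +A: nom +40.190 → Σnom=40.190; wc +0.110/-0.368 → slack +0.110/-0.368; half-tol=0.239, Σhalf²=0.057121
  -B: nom -46.550 → Σnom=-6.360; wc +0.070/-0.070 → slack +0.180/-0.438; half-tol=0.070, Σhalf²=0.062021
  +C: nom +48.800 → Σnom=42.440; wc +0.240/-0.240 → slack +0.420/-0.678; half-tol=0.240, Σhalf²=0.119621
  -D: nom -24.880 → Σnom=17.560; wc +0.100/-0.430 → slack +0.520/-1.108; half-tol=0.265, Σhalf²=0.189846
  -E: nom -7.800 → Σnom=9.760; wc +0.340/-0.144 → slack +0.860/-1.252; half-tol=0.242, Σhalf²=0.248410
  -F: nom -26.100 → Σnom=-16.340; wc +0.100/-0.100 → slack +0.960/-1.352; half-tol=0.100, Σhalf²=0.258410
Nominal = -16.340. Worst-case = [-16.340 - 1.352, -16.340 + 0.960] = [-17.692, -15.380]. RSS = √0.258410 = 0.508.

nominal=-16.340 wc=[-17.692,-15.380] rss=0.508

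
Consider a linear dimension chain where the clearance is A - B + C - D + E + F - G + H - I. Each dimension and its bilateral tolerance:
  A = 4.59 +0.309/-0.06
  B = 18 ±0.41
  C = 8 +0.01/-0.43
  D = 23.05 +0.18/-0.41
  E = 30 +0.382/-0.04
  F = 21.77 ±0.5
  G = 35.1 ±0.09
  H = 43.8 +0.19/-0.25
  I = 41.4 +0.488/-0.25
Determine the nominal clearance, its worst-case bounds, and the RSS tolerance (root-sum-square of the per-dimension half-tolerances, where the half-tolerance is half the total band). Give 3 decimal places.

nominal=-9.390 wc=[-11.838,-6.839] rss=0.908

Stack each dimension's contribution:
  +A: nom +4.590 → Σnom=4.590; wc +0.309/-0.060 → slack +0.309/-0.060; half-tol=0.184, Σhalf²=0.034040
  -B: nom -18.000 → Σnom=-13.410; wc +0.410/-0.410 → slack +0.719/-0.470; half-tol=0.410, Σhalf²=0.202140
  +C: nom +8.000 → Σnom=-5.410; wc +0.010/-0.430 → slack +0.729/-0.900; half-tol=0.220, Σhalf²=0.250540
  -D: nom -23.050 → Σnom=-28.460; wc +0.410/-0.180 → slack +1.139/-1.080; half-tol=0.295, Σhalf²=0.337565
  +E: nom +30.000 → Σnom=1.540; wc +0.382/-0.040 → slack +1.521/-1.120; half-tol=0.211, Σhalf²=0.382086
  +F: nom +21.770 → Σnom=23.310; wc +0.500/-0.500 → slack +2.021/-1.620; half-tol=0.500, Σhalf²=0.632086
  -G: nom -35.100 → Σnom=-11.790; wc +0.090/-0.090 → slack +2.111/-1.710; half-tol=0.090, Σhalf²=0.640186
  +H: nom +43.800 → Σnom=32.010; wc +0.190/-0.250 → slack +2.301/-1.960; half-tol=0.220, Σhalf²=0.688586
  -I: nom -41.400 → Σnom=-9.390; wc +0.250/-0.488 → slack +2.551/-2.448; half-tol=0.369, Σhalf²=0.824747
Nominal = -9.390. Worst-case = [-9.390 - 2.448, -9.390 + 2.551] = [-11.838, -6.839]. RSS = √0.824747 = 0.908.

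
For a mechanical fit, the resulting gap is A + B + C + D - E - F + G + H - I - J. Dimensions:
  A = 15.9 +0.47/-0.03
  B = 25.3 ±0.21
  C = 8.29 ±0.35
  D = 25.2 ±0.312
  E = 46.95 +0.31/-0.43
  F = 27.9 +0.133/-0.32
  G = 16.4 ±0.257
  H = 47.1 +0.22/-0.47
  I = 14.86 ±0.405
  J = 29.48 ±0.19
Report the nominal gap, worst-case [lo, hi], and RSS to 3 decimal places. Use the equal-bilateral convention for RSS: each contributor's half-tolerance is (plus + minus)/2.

Stack each dimension's contribution:
  +A: nom +15.900 → Σnom=15.900; wc +0.470/-0.030 → slack +0.470/-0.030; half-tol=0.250, Σhalf²=0.062500
  +B: nom +25.300 → Σnom=41.200; wc +0.210/-0.210 → slack +0.680/-0.240; half-tol=0.210, Σhalf²=0.106600
  +C: nom +8.290 → Σnom=49.490; wc +0.350/-0.350 → slack +1.030/-0.590; half-tol=0.350, Σhalf²=0.229100
  +D: nom +25.200 → Σnom=74.690; wc +0.312/-0.312 → slack +1.342/-0.902; half-tol=0.312, Σhalf²=0.326444
  -E: nom -46.950 → Σnom=27.740; wc +0.430/-0.310 → slack +1.772/-1.212; half-tol=0.370, Σhalf²=0.463344
  -F: nom -27.900 → Σnom=-0.160; wc +0.320/-0.133 → slack +2.092/-1.345; half-tol=0.227, Σhalf²=0.514646
  +G: nom +16.400 → Σnom=16.240; wc +0.257/-0.257 → slack +2.349/-1.602; half-tol=0.257, Σhalf²=0.580695
  +H: nom +47.100 → Σnom=63.340; wc +0.220/-0.470 → slack +2.569/-2.072; half-tol=0.345, Σhalf²=0.699720
  -I: nom -14.860 → Σnom=48.480; wc +0.405/-0.405 → slack +2.974/-2.477; half-tol=0.405, Σhalf²=0.863745
  -J: nom -29.480 → Σnom=19.000; wc +0.190/-0.190 → slack +3.164/-2.667; half-tol=0.190, Σhalf²=0.899845
Nominal = 19.000. Worst-case = [19.000 - 2.667, 19.000 + 3.164] = [16.333, 22.164]. RSS = √0.899845 = 0.949.

nominal=19.000 wc=[16.333,22.164] rss=0.949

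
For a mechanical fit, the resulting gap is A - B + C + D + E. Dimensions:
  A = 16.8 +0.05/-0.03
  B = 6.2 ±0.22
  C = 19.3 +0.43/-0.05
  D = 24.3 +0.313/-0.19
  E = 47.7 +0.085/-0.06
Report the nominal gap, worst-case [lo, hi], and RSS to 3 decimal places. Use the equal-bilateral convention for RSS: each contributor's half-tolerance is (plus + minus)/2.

nominal=101.900 wc=[101.350,102.998] rss=0.420

Stack each dimension's contribution:
  +A: nom +16.800 → Σnom=16.800; wc +0.050/-0.030 → slack +0.050/-0.030; half-tol=0.040, Σhalf²=0.001600
  -B: nom -6.200 → Σnom=10.600; wc +0.220/-0.220 → slack +0.270/-0.250; half-tol=0.220, Σhalf²=0.050000
  +C: nom +19.300 → Σnom=29.900; wc +0.430/-0.050 → slack +0.700/-0.300; half-tol=0.240, Σhalf²=0.107600
  +D: nom +24.300 → Σnom=54.200; wc +0.313/-0.190 → slack +1.013/-0.490; half-tol=0.252, Σhalf²=0.170852
  +E: nom +47.700 → Σnom=101.900; wc +0.085/-0.060 → slack +1.098/-0.550; half-tol=0.073, Σhalf²=0.176108
Nominal = 101.900. Worst-case = [101.900 - 0.550, 101.900 + 1.098] = [101.350, 102.998]. RSS = √0.176108 = 0.420.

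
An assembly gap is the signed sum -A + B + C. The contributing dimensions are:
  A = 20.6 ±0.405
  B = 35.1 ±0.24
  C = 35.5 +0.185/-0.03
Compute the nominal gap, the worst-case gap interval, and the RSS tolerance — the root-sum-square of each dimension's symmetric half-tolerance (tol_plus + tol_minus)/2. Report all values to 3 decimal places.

Stack each dimension's contribution:
  -A: nom -20.600 → Σnom=-20.600; wc +0.405/-0.405 → slack +0.405/-0.405; half-tol=0.405, Σhalf²=0.164025
  +B: nom +35.100 → Σnom=14.500; wc +0.240/-0.240 → slack +0.645/-0.645; half-tol=0.240, Σhalf²=0.221625
  +C: nom +35.500 → Σnom=50.000; wc +0.185/-0.030 → slack +0.830/-0.675; half-tol=0.107, Σhalf²=0.233181
Nominal = 50.000. Worst-case = [50.000 - 0.675, 50.000 + 0.830] = [49.325, 50.830]. RSS = √0.233181 = 0.483.

nominal=50.000 wc=[49.325,50.830] rss=0.483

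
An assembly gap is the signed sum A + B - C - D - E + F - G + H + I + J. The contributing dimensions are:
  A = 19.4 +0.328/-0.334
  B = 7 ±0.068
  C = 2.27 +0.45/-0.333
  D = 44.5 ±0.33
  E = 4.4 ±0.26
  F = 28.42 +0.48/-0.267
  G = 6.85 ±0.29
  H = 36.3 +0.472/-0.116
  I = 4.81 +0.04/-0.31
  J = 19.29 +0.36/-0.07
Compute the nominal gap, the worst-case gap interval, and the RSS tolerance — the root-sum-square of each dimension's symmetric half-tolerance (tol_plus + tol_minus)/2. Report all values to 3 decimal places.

Stack each dimension's contribution:
  +A: nom +19.400 → Σnom=19.400; wc +0.328/-0.334 → slack +0.328/-0.334; half-tol=0.331, Σhalf²=0.109561
  +B: nom +7.000 → Σnom=26.400; wc +0.068/-0.068 → slack +0.396/-0.402; half-tol=0.068, Σhalf²=0.114185
  -C: nom -2.270 → Σnom=24.130; wc +0.333/-0.450 → slack +0.729/-0.852; half-tol=0.392, Σhalf²=0.267457
  -D: nom -44.500 → Σnom=-20.370; wc +0.330/-0.330 → slack +1.059/-1.182; half-tol=0.330, Σhalf²=0.376357
  -E: nom -4.400 → Σnom=-24.770; wc +0.260/-0.260 → slack +1.319/-1.442; half-tol=0.260, Σhalf²=0.443957
  +F: nom +28.420 → Σnom=3.650; wc +0.480/-0.267 → slack +1.799/-1.709; half-tol=0.373, Σhalf²=0.583460
  -G: nom -6.850 → Σnom=-3.200; wc +0.290/-0.290 → slack +2.089/-1.999; half-tol=0.290, Σhalf²=0.667559
  +H: nom +36.300 → Σnom=33.100; wc +0.472/-0.116 → slack +2.561/-2.115; half-tol=0.294, Σhalf²=0.753995
  +I: nom +4.810 → Σnom=37.910; wc +0.040/-0.310 → slack +2.601/-2.425; half-tol=0.175, Σhalf²=0.784620
  +J: nom +19.290 → Σnom=57.200; wc +0.360/-0.070 → slack +2.961/-2.495; half-tol=0.215, Σhalf²=0.830845
Nominal = 57.200. Worst-case = [57.200 - 2.495, 57.200 + 2.961] = [54.705, 60.161]. RSS = √0.830845 = 0.912.

nominal=57.200 wc=[54.705,60.161] rss=0.912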